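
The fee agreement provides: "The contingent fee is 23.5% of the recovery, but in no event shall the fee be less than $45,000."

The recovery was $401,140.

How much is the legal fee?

$94,267.90

23.5% of $401,140 = $94,267.90
That exceeds the $45,000 minimum.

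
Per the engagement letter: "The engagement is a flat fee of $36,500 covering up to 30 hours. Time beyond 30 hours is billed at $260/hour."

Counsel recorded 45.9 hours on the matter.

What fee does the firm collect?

Flat fee: $36,500.00
Excess hours: 45.9 − 30 = 15.9
Overrun: 15.9 × $260 = $4,134.00
Total: $36,500.00 + $4,134.00 = $40,634.00

$40,634.00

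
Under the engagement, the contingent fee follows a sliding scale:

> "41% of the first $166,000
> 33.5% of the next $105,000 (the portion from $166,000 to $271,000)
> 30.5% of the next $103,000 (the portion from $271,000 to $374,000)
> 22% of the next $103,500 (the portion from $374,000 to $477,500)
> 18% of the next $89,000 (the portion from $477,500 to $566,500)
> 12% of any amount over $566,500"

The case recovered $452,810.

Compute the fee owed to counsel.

First $166,000 at 41% = $68,060.00
Next $105,000 at 33.5% = $35,175.00
Next $103,000 at 30.5% = $31,415.00
Remaining $78,810 at 22% = $17,338.20
Fee: $68,060.00 + $35,175.00 + $31,415.00 + $17,338.20 = $151,988.20

$151,988.20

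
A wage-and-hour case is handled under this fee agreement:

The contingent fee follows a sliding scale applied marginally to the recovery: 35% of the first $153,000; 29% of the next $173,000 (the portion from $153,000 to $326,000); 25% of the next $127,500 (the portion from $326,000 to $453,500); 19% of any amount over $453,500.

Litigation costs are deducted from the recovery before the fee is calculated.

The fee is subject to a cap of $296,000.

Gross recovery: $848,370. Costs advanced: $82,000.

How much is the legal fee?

Fee base (net of costs): $848,370 − $82,000 = $766,370
First $153,000 at 35% = $53,550.00
Next $173,000 at 29% = $50,170.00
Next $127,500 at 25% = $31,875.00
Remaining $312,870 at 19% = $59,445.30
Fee: $53,550.00 + $50,170.00 + $31,875.00 + $59,445.30 = $195,040.30
$195,040.30 is under the $296,000 cap.

$195,040.30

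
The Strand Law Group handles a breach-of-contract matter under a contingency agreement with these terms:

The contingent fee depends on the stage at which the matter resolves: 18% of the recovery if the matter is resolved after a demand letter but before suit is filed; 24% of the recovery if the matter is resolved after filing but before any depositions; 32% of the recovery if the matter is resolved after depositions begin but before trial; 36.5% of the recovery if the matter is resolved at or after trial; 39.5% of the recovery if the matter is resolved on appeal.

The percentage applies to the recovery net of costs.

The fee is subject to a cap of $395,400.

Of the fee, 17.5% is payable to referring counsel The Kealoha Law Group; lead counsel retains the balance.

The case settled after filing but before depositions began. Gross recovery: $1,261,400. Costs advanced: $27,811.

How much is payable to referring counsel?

Fee base (net of costs): $1,261,400 − $27,811 = $1,233,589
The matter settled after filing but before depositions began, so the 24% rate applies.
$1,233,589 × 24% = $296,061.36
$296,061.36 is under the $395,400 cap.
Referral share: 17.5% of $296,061.36 = $51,810.74; lead counsel retains $296,061.36 − $51,810.74 = $244,250.62.

$51,810.74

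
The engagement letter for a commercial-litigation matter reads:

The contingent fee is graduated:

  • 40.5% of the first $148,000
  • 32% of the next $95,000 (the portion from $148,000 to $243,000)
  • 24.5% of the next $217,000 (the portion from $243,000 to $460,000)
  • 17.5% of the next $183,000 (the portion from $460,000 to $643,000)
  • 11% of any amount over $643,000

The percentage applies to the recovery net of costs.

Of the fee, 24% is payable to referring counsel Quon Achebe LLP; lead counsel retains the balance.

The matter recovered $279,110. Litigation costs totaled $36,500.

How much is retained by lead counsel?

$68,563.55

Fee base (net of costs): $279,110 − $36,500 = $242,610
First $148,000 at 40.5% = $59,940.00
Remaining $94,610 at 32% = $30,275.20
Fee: $59,940.00 + $30,275.20 = $90,215.20
Referral share: 24% of $90,215.20 = $21,651.65; lead counsel retains $90,215.20 − $21,651.65 = $68,563.55.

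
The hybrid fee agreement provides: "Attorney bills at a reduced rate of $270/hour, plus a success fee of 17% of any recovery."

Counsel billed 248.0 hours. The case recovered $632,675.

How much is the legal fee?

Hourly: 248.0 × $270 = $66,960.00
Success fee: 17% of $632,675 = $107,554.75
Total: $66,960.00 + $107,554.75 = $174,514.75

$174,514.75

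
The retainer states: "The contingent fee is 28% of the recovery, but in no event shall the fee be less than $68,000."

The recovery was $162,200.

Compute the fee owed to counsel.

28% of $162,200 = $45,416.00
That is below the $68,000 minimum, so the minimum applies.

$68,000.00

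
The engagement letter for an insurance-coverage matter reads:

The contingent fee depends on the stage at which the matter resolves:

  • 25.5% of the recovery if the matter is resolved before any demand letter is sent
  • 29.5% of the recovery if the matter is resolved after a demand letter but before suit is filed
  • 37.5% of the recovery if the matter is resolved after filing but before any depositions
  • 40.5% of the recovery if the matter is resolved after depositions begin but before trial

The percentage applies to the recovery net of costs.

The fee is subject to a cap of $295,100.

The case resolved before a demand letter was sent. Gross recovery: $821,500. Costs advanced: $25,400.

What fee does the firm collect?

$203,005.50

Fee base (net of costs): $821,500 − $25,400 = $796,100
The matter resolved before a demand letter was sent, so the 25.5% rate applies.
$796,100 × 25.5% = $203,005.50
$203,005.50 is under the $295,100 cap.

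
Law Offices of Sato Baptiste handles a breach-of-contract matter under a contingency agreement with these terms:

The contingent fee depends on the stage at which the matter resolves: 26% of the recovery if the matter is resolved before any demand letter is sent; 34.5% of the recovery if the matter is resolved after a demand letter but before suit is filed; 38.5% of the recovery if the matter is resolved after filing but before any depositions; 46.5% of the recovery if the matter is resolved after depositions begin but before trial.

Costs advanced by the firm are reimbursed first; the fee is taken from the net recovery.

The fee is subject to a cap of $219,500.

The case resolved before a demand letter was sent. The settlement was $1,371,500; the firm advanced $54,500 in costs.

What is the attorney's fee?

$219,500.00

Fee base (net of costs): $1,371,500 − $54,500 = $1,317,000
The matter resolved before a demand letter was sent, so the 26% rate applies.
$1,317,000 × 26% = $342,420.00
$342,420.00 exceeds the $219,500 cap, so the fee is capped at $219,500.00.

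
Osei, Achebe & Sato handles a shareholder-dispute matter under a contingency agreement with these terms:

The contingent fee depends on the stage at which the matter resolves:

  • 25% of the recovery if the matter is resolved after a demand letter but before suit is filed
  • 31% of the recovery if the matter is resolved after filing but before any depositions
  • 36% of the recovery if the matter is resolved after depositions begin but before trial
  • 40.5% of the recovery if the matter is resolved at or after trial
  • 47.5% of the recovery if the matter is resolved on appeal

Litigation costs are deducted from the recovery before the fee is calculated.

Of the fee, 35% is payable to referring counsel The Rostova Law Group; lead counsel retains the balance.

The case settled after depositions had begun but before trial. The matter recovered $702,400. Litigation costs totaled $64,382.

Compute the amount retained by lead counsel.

$149,296.21

Fee base (net of costs): $702,400 − $64,382 = $638,018
The matter settled after depositions had begun but before trial, so the 36% rate applies.
$638,018 × 36% = $229,686.48
Referral share: 35% of $229,686.48 = $80,390.27; lead counsel retains $229,686.48 − $80,390.27 = $149,296.21.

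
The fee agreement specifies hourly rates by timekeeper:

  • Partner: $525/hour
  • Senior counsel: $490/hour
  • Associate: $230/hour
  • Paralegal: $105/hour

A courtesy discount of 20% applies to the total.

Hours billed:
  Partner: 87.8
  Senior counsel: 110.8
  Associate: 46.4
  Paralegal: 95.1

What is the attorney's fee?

$96,835.60

Partner: 87.8 × $525 = $46,095.00
Senior counsel: 110.8 × $490 = $54,292.00
Associate: 46.4 × $230 = $10,672.00
Paralegal: 95.1 × $105 = $9,985.50
Subtotal: $121,044.50
Less 20% discount: −$24,208.90
Total: $121,044.50 − $24,208.90 = $96,835.60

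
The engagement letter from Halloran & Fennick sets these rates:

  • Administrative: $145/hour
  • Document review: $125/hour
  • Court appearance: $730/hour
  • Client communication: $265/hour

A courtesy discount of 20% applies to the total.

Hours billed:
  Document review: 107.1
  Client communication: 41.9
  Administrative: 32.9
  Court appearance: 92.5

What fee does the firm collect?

$77,429.20

Administrative: 32.9 × $145 = $4,770.50
Document review: 107.1 × $125 = $13,387.50
Court appearance: 92.5 × $730 = $67,525.00
Client communication: 41.9 × $265 = $11,103.50
Subtotal: $96,786.50
Less 20% discount: −$19,357.30
Total: $96,786.50 − $19,357.30 = $77,429.20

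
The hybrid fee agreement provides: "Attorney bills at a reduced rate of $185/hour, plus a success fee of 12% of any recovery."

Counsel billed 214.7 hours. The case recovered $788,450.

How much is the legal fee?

$134,333.50

Hourly: 214.7 × $185 = $39,719.50
Success fee: 12% of $788,450 = $94,614.00
Total: $39,719.50 + $94,614.00 = $134,333.50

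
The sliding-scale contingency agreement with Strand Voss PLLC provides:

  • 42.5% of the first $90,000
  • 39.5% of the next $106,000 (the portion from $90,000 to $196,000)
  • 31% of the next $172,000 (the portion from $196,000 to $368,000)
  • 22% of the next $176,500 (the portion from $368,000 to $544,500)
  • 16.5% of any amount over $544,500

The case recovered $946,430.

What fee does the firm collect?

$238,588.45

First $90,000 at 42.5% = $38,250.00
Next $106,000 at 39.5% = $41,870.00
Next $172,000 at 31% = $53,320.00
Next $176,500 at 22% = $38,830.00
Remaining $401,930 at 16.5% = $66,318.45
Fee: $38,250.00 + $41,870.00 + $53,320.00 + $38,830.00 + $66,318.45 = $238,588.45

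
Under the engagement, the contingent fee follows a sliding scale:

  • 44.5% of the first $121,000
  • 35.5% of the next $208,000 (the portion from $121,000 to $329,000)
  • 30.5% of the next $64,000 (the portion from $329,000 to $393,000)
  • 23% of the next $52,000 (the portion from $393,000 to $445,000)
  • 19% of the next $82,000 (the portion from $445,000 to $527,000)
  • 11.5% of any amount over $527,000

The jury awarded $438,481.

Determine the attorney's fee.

$157,665.63

First $121,000 at 44.5% = $53,845.00
Next $208,000 at 35.5% = $73,840.00
Next $64,000 at 30.5% = $19,520.00
Remaining $45,481 at 23% = $10,460.63
Fee: $53,845.00 + $73,840.00 + $19,520.00 + $10,460.63 = $157,665.63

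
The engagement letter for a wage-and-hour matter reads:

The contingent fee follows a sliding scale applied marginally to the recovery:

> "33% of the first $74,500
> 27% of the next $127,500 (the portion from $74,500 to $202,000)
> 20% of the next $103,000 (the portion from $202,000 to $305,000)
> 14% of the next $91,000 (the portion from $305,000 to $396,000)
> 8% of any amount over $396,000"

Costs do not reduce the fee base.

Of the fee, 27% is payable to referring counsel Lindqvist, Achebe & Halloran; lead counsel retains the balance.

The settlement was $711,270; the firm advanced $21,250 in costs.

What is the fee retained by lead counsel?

Fee base is the gross recovery, $711,270; costs are reimbursed separately.
First $74,500 at 33% = $24,585.00
Next $127,500 at 27% = $34,425.00
Next $103,000 at 20% = $20,600.00
Next $91,000 at 14% = $12,740.00
Remaining $315,270 at 8% = $25,221.60
Fee: $24,585.00 + $34,425.00 + $20,600.00 + $12,740.00 + $25,221.60 = $117,571.60
Referral share: 27% of $117,571.60 = $31,744.33; lead counsel retains $117,571.60 − $31,744.33 = $85,827.27.

$85,827.27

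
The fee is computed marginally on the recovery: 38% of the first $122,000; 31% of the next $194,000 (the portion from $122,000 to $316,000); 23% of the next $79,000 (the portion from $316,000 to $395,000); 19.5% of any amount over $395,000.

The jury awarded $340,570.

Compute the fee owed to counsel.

First $122,000 at 38% = $46,360.00
Next $194,000 at 31% = $60,140.00
Remaining $24,570 at 23% = $5,651.10
Fee: $46,360.00 + $60,140.00 + $5,651.10 = $112,151.10

$112,151.10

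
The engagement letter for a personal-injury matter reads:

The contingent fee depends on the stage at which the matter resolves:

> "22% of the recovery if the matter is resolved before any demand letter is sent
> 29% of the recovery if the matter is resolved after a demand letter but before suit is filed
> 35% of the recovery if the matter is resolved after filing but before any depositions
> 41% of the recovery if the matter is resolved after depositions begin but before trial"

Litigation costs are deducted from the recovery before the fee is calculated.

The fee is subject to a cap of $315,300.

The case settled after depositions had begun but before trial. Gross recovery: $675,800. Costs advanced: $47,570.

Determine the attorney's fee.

$257,574.30

Fee base (net of costs): $675,800 − $47,570 = $628,230
The matter settled after depositions had begun but before trial, so the 41% rate applies.
$628,230 × 41% = $257,574.30
$257,574.30 is under the $315,300 cap.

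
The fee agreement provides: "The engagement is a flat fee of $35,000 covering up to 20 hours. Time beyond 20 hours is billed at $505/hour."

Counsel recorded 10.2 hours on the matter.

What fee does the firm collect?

$35,000.00

10.2 hours is within the 20-hour scope; only the flat fee applies.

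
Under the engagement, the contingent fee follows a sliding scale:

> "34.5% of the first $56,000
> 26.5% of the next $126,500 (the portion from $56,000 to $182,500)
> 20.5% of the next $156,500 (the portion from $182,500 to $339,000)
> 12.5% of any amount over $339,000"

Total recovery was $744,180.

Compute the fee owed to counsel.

First $56,000 at 34.5% = $19,320.00
Next $126,500 at 26.5% = $33,522.50
Next $156,500 at 20.5% = $32,082.50
Remaining $405,180 at 12.5% = $50,647.50
Fee: $19,320.00 + $33,522.50 + $32,082.50 + $50,647.50 = $135,572.50

$135,572.50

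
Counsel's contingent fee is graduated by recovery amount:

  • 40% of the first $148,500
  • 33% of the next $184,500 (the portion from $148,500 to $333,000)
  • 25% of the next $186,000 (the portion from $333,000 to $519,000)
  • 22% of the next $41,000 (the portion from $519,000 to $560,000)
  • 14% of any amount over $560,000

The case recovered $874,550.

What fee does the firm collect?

First $148,500 at 40% = $59,400.00
Next $184,500 at 33% = $60,885.00
Next $186,000 at 25% = $46,500.00
Next $41,000 at 22% = $9,020.00
Remaining $314,550 at 14% = $44,037.00
Fee: $59,400.00 + $60,885.00 + $46,500.00 + $9,020.00 + $44,037.00 = $219,842.00

$219,842.00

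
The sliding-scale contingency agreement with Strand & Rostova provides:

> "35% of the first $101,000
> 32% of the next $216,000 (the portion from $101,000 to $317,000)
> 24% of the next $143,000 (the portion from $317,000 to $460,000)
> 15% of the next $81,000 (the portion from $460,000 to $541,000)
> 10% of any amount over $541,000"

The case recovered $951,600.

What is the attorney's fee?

First $101,000 at 35% = $35,350.00
Next $216,000 at 32% = $69,120.00
Next $143,000 at 24% = $34,320.00
Next $81,000 at 15% = $12,150.00
Remaining $410,600 at 10% = $41,060.00
Fee: $35,350.00 + $69,120.00 + $34,320.00 + $12,150.00 + $41,060.00 = $192,000.00

$192,000.00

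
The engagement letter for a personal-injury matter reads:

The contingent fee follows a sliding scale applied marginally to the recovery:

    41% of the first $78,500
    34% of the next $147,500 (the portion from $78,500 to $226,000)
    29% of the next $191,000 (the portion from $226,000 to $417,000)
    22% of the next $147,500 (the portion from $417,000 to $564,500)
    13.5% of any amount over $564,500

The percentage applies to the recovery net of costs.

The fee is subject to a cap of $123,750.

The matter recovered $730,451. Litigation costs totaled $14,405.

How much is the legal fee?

Fee base (net of costs): $730,451 − $14,405 = $716,046
First $78,500 at 41% = $32,185.00
Next $147,500 at 34% = $50,150.00
Next $191,000 at 29% = $55,390.00
Next $147,500 at 22% = $32,450.00
Remaining $151,546 at 13.5% = $20,458.71
Fee: $32,185.00 + $50,150.00 + $55,390.00 + $32,450.00 + $20,458.71 = $190,633.71
$190,633.71 exceeds the $123,750 cap, so the fee is capped at $123,750.00.

$123,750.00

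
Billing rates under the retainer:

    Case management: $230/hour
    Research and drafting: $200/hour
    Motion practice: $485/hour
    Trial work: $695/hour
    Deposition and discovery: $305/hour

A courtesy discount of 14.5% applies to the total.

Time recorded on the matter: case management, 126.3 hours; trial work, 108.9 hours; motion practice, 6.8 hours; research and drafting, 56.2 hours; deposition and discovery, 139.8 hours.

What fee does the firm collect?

Case management: 126.3 × $230 = $29,049.00
Research and drafting: 56.2 × $200 = $11,240.00
Motion practice: 6.8 × $485 = $3,298.00
Trial work: 108.9 × $695 = $75,685.50
Deposition and discovery: 139.8 × $305 = $42,639.00
Subtotal: $161,911.50
Less 14.5% discount: −$23,477.17
Total: $161,911.50 − $23,477.17 = $138,434.33

$138,434.33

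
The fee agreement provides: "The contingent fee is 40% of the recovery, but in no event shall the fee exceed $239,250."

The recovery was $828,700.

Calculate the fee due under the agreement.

$239,250.00

40% of $828,700 = $331,480.00
That exceeds the $239,250 cap, so the fee is capped at $239,250.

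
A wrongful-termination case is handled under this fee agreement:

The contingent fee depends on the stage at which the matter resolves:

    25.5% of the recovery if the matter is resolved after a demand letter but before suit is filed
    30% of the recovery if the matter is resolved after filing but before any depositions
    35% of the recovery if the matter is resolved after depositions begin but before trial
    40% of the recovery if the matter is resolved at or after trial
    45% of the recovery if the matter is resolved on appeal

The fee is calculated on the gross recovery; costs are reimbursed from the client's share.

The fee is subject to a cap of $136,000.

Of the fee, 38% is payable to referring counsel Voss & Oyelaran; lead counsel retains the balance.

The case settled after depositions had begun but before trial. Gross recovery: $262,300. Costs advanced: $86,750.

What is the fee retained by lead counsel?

Fee base is the gross recovery, $262,300; costs are reimbursed separately.
The matter settled after depositions had begun but before trial, so the 35% rate applies.
$262,300 × 35% = $91,805.00
$91,805.00 is under the $136,000 cap.
Referral share: 38% of $91,805.00 = $34,885.90; lead counsel retains $91,805.00 − $34,885.90 = $56,919.10.

$56,919.10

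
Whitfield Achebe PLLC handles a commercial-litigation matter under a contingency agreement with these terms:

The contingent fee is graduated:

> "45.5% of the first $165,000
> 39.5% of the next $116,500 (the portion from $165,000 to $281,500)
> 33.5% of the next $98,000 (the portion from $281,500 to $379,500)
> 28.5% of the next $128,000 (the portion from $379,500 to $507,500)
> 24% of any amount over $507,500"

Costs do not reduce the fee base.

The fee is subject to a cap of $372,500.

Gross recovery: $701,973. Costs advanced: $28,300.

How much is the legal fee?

$237,076.02

Fee base is the gross recovery, $701,973; costs are reimbursed separately.
First $165,000 at 45.5% = $75,075.00
Next $116,500 at 39.5% = $46,017.50
Next $98,000 at 33.5% = $32,830.00
Next $128,000 at 28.5% = $36,480.00
Remaining $194,473 at 24% = $46,673.52
Fee: $75,075.00 + $46,017.50 + $32,830.00 + $36,480.00 + $46,673.52 = $237,076.02
$237,076.02 is under the $372,500 cap.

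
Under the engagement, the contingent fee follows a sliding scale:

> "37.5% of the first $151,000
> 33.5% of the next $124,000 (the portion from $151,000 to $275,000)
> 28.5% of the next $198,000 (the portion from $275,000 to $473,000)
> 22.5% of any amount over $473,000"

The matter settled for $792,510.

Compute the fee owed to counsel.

$226,484.75

First $151,000 at 37.5% = $56,625.00
Next $124,000 at 33.5% = $41,540.00
Next $198,000 at 28.5% = $56,430.00
Remaining $319,510 at 22.5% = $71,889.75
Fee: $56,625.00 + $41,540.00 + $56,430.00 + $71,889.75 = $226,484.75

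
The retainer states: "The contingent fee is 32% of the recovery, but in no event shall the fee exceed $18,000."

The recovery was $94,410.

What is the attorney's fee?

32% of $94,410 = $30,211.20
That exceeds the $18,000 cap, so the fee is capped at $18,000.

$18,000.00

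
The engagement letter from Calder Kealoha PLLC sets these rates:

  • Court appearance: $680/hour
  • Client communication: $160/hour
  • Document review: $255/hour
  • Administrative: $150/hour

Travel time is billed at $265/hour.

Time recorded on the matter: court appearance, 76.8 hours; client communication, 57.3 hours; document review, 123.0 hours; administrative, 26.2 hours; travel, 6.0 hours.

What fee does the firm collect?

$98,277.00

Court appearance: 76.8 × $680 = $52,224.00
Client communication: 57.3 × $160 = $9,168.00
Document review: 123.0 × $255 = $31,365.00
Administrative: 26.2 × $150 = $3,930.00
Subtotal: $52,224.00 + $9,168.00 + $31,365.00 + $3,930.00 = $96,687.00
Travel: 6.0 × $265 = $1,590.00
Total: $96,687.00 + $1,590.00 = $98,277.00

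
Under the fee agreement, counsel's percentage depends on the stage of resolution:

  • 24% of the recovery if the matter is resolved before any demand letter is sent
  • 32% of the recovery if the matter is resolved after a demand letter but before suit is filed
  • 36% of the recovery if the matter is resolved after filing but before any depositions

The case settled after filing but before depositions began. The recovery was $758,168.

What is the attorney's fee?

$272,940.48

The matter settled after filing but before depositions began, so the 36% rate applies.
$758,168 × 36% = $272,940.48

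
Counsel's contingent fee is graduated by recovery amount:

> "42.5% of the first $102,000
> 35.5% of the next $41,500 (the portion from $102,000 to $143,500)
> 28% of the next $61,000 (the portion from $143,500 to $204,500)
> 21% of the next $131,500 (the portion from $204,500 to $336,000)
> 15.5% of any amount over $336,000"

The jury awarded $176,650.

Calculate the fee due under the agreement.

First $102,000 at 42.5% = $43,350.00
Next $41,500 at 35.5% = $14,732.50
Remaining $33,150 at 28% = $9,282.00
Fee: $43,350.00 + $14,732.50 + $9,282.00 = $67,364.50

$67,364.50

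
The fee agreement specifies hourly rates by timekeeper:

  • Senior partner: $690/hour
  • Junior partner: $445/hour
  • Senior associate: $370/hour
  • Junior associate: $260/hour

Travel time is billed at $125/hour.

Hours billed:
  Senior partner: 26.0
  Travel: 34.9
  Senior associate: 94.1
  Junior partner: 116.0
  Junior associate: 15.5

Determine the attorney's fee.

Senior partner: 26.0 × $690 = $17,940.00
Junior partner: 116.0 × $445 = $51,620.00
Senior associate: 94.1 × $370 = $34,817.00
Junior associate: 15.5 × $260 = $4,030.00
Subtotal: $17,940.00 + $51,620.00 + $34,817.00 + $4,030.00 = $108,407.00
Travel: 34.9 × $125 = $4,362.50
Total: $108,407.00 + $4,362.50 = $112,769.50

$112,769.50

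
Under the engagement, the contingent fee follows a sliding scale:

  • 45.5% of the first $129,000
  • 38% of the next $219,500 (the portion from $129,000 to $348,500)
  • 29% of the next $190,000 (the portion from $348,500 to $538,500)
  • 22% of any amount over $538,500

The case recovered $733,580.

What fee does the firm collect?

First $129,000 at 45.5% = $58,695.00
Next $219,500 at 38% = $83,410.00
Next $190,000 at 29% = $55,100.00
Remaining $195,080 at 22% = $42,917.60
Fee: $58,695.00 + $83,410.00 + $55,100.00 + $42,917.60 = $240,122.60

$240,122.60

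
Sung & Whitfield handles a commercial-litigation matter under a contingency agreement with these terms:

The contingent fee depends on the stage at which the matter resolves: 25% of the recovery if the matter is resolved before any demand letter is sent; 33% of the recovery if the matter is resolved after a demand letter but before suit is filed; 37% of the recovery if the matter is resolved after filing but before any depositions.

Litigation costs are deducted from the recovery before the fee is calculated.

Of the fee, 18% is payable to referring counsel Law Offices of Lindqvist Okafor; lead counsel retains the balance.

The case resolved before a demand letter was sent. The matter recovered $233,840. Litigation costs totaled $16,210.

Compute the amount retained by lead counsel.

Fee base (net of costs): $233,840 − $16,210 = $217,630
The matter resolved before a demand letter was sent, so the 25% rate applies.
$217,630 × 25% = $54,407.50
Referral share: 18% of $54,407.50 = $9,793.35; lead counsel retains $54,407.50 − $9,793.35 = $44,614.15.

$44,614.15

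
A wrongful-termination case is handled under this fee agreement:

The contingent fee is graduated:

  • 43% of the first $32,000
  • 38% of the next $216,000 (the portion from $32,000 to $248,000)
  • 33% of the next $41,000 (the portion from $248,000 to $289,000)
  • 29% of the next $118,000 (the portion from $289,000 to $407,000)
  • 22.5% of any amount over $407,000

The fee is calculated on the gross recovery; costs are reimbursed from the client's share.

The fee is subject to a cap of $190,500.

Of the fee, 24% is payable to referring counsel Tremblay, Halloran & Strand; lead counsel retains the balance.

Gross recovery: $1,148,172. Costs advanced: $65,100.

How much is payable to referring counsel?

Fee base is the gross recovery, $1,148,172; costs are reimbursed separately.
First $32,000 at 43% = $13,760.00
Next $216,000 at 38% = $82,080.00
Next $41,000 at 33% = $13,530.00
Next $118,000 at 29% = $34,220.00
Remaining $741,172 at 22.5% = $166,763.70
Fee: $13,760.00 + $82,080.00 + $13,530.00 + $34,220.00 + $166,763.70 = $310,353.70
$310,353.70 exceeds the $190,500 cap, so the fee is capped at $190,500.00.
Referral share: 24% of $190,500.00 = $45,720.00; lead counsel retains $190,500.00 − $45,720.00 = $144,780.00.

$45,720.00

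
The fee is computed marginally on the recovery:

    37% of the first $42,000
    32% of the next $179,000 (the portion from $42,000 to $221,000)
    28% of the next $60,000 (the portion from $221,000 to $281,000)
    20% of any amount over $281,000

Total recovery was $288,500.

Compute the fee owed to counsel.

$91,120.00

First $42,000 at 37% = $15,540.00
Next $179,000 at 32% = $57,280.00
Next $60,000 at 28% = $16,800.00
Remaining $7,500 at 20% = $1,500.00
Fee: $15,540.00 + $57,280.00 + $16,800.00 + $1,500.00 = $91,120.00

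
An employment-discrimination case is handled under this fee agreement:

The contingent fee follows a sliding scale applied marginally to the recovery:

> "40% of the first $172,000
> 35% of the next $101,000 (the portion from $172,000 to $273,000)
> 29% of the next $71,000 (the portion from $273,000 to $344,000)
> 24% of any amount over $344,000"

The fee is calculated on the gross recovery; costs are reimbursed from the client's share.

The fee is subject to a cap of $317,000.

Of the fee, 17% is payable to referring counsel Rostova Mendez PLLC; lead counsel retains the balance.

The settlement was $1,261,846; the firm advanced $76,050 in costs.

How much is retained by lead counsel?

$263,110.00

Fee base is the gross recovery, $1,261,846; costs are reimbursed separately.
First $172,000 at 40% = $68,800.00
Next $101,000 at 35% = $35,350.00
Next $71,000 at 29% = $20,590.00
Remaining $917,846 at 24% = $220,283.04
Fee: $68,800.00 + $35,350.00 + $20,590.00 + $220,283.04 = $345,023.04
$345,023.04 exceeds the $317,000 cap, so the fee is capped at $317,000.00.
Referral share: 17% of $317,000.00 = $53,890.00; lead counsel retains $317,000.00 − $53,890.00 = $263,110.00.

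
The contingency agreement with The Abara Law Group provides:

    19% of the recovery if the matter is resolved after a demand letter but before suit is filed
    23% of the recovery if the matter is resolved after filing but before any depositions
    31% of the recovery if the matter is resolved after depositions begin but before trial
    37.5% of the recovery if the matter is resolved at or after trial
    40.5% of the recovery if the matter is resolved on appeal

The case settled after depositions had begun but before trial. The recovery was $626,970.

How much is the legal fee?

$194,360.70

The matter settled after depositions had begun but before trial, so the 31% rate applies.
$626,970 × 31% = $194,360.70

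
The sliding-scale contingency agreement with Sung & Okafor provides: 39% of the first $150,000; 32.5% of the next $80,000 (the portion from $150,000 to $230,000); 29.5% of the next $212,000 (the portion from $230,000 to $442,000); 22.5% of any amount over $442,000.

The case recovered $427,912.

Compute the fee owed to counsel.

First $150,000 at 39% = $58,500.00
Next $80,000 at 32.5% = $26,000.00
Remaining $197,912 at 29.5% = $58,384.04
Fee: $58,500.00 + $26,000.00 + $58,384.04 = $142,884.04

$142,884.04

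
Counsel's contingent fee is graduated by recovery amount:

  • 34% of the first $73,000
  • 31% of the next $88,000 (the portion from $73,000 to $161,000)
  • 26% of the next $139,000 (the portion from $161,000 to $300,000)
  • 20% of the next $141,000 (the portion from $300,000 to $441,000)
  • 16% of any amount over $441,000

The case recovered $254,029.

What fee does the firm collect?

First $73,000 at 34% = $24,820.00
Next $88,000 at 31% = $27,280.00
Remaining $93,029 at 26% = $24,187.54
Fee: $24,820.00 + $27,280.00 + $24,187.54 = $76,287.54

$76,287.54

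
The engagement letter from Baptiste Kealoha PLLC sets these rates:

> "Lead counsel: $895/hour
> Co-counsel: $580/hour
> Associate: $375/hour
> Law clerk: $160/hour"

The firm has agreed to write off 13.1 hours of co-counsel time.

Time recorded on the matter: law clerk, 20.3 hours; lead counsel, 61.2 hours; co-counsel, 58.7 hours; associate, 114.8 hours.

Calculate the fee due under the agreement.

Lead counsel: 61.2 × $895 = $54,774.00
Co-counsel: 58.7 × $580 = $34,046.00
Associate: 114.8 × $375 = $43,050.00
Law clerk: 20.3 × $160 = $3,248.00
Subtotal: $135,118.00
Write-off: 13.1 × $580 = $7,598.00
Total: $135,118.00 − $7,598.00 = $127,520.00

$127,520.00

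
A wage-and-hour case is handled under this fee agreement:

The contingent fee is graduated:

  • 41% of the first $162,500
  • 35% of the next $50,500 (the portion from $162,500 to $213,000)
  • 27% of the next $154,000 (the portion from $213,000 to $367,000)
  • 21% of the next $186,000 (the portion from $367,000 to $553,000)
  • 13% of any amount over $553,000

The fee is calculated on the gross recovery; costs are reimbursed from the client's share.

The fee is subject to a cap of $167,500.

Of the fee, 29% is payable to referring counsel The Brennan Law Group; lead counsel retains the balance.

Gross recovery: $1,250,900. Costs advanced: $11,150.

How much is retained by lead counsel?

Fee base is the gross recovery, $1,250,900; costs are reimbursed separately.
First $162,500 at 41% = $66,625.00
Next $50,500 at 35% = $17,675.00
Next $154,000 at 27% = $41,580.00
Next $186,000 at 21% = $39,060.00
Remaining $697,900 at 13% = $90,727.00
Fee: $66,625.00 + $17,675.00 + $41,580.00 + $39,060.00 + $90,727.00 = $255,667.00
$255,667.00 exceeds the $167,500 cap, so the fee is capped at $167,500.00.
Referral share: 29% of $167,500.00 = $48,575.00; lead counsel retains $167,500.00 − $48,575.00 = $118,925.00.

$118,925.00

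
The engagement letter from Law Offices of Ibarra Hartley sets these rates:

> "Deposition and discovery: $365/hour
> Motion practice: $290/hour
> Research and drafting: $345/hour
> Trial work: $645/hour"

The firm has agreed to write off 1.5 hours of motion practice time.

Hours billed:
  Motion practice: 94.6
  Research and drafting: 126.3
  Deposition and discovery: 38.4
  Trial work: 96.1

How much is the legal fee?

Deposition and discovery: 38.4 × $365 = $14,016.00
Motion practice: 94.6 × $290 = $27,434.00
Research and drafting: 126.3 × $345 = $43,573.50
Trial work: 96.1 × $645 = $61,984.50
Subtotal: $147,008.00
Write-off: 1.5 × $290 = $435.00
Total: $147,008.00 − $435.00 = $146,573.00

$146,573.00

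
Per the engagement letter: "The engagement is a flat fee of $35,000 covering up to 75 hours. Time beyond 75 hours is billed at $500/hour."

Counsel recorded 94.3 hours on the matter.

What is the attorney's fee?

$44,650.00

Flat fee: $35,000.00
Excess hours: 94.3 − 75 = 19.3
Overrun: 19.3 × $500 = $9,650.00
Total: $35,000.00 + $9,650.00 = $44,650.00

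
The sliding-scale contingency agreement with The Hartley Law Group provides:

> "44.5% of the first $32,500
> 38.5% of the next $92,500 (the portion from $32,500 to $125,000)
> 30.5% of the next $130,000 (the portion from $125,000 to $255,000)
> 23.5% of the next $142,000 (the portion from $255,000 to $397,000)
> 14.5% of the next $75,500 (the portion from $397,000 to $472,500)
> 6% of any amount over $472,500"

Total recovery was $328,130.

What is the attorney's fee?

$106,910.55

First $32,500 at 44.5% = $14,462.50
Next $92,500 at 38.5% = $35,612.50
Next $130,000 at 30.5% = $39,650.00
Remaining $73,130 at 23.5% = $17,185.55
Fee: $14,462.50 + $35,612.50 + $39,650.00 + $17,185.55 = $106,910.55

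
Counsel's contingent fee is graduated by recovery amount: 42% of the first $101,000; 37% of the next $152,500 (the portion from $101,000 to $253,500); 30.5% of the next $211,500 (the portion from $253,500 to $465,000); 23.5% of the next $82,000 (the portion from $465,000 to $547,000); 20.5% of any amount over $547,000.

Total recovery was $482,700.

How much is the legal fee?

First $101,000 at 42% = $42,420.00
Next $152,500 at 37% = $56,425.00
Next $211,500 at 30.5% = $64,507.50
Remaining $17,700 at 23.5% = $4,159.50
Fee: $42,420.00 + $56,425.00 + $64,507.50 + $4,159.50 = $167,512.00

$167,512.00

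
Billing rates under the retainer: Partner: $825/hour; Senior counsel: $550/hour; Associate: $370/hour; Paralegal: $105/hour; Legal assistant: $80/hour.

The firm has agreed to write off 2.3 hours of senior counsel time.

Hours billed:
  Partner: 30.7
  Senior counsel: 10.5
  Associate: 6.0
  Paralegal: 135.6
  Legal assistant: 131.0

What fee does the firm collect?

Partner: 30.7 × $825 = $25,327.50
Senior counsel: 10.5 × $550 = $5,775.00
Associate: 6.0 × $370 = $2,220.00
Paralegal: 135.6 × $105 = $14,238.00
Legal assistant: 131.0 × $80 = $10,480.00
Subtotal: $58,040.50
Write-off: 2.3 × $550 = $1,265.00
Total: $58,040.50 − $1,265.00 = $56,775.50

$56,775.50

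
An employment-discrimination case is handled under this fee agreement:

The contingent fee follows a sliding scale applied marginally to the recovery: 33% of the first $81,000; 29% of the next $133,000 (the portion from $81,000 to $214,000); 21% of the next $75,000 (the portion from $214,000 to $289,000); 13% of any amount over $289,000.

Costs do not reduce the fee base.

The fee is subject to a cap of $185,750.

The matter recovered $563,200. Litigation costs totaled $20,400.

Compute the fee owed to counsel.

$116,696.00

Fee base is the gross recovery, $563,200; costs are reimbursed separately.
First $81,000 at 33% = $26,730.00
Next $133,000 at 29% = $38,570.00
Next $75,000 at 21% = $15,750.00
Remaining $274,200 at 13% = $35,646.00
Fee: $26,730.00 + $38,570.00 + $15,750.00 + $35,646.00 = $116,696.00
$116,696.00 is under the $185,750 cap.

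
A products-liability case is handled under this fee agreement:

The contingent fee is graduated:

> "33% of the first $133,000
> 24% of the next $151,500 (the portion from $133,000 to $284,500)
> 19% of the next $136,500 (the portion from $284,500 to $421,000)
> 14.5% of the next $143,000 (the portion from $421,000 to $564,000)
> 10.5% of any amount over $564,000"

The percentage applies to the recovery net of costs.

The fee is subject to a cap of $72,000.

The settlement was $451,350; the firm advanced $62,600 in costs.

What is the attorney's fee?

$72,000.00

Fee base (net of costs): $451,350 − $62,600 = $388,750
First $133,000 at 33% = $43,890.00
Next $151,500 at 24% = $36,360.00
Remaining $104,250 at 19% = $19,807.50
Fee: $43,890.00 + $36,360.00 + $19,807.50 = $100,057.50
$100,057.50 exceeds the $72,000 cap, so the fee is capped at $72,000.00.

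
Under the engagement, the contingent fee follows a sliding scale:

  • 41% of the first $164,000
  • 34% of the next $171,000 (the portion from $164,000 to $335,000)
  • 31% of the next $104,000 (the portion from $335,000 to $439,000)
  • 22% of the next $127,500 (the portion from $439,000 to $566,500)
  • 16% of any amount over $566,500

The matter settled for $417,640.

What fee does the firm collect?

First $164,000 at 41% = $67,240.00
Next $171,000 at 34% = $58,140.00
Remaining $82,640 at 31% = $25,618.40
Fee: $67,240.00 + $58,140.00 + $25,618.40 = $150,998.40

$150,998.40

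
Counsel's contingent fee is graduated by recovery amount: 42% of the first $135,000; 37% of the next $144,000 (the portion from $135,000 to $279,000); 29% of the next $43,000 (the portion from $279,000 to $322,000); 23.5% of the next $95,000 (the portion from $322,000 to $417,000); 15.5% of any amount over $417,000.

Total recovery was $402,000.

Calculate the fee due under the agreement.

First $135,000 at 42% = $56,700.00
Next $144,000 at 37% = $53,280.00
Next $43,000 at 29% = $12,470.00
Remaining $80,000 at 23.5% = $18,800.00
Fee: $56,700.00 + $53,280.00 + $12,470.00 + $18,800.00 = $141,250.00

$141,250.00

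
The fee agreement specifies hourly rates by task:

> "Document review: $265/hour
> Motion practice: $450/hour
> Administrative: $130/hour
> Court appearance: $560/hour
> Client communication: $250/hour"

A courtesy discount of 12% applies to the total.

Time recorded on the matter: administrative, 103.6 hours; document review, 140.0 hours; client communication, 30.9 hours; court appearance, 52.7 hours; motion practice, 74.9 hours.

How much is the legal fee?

Document review: 140.0 × $265 = $37,100.00
Motion practice: 74.9 × $450 = $33,705.00
Administrative: 103.6 × $130 = $13,468.00
Court appearance: 52.7 × $560 = $29,512.00
Client communication: 30.9 × $250 = $7,725.00
Subtotal: $121,510.00
Less 12% discount: −$14,581.20
Total: $121,510.00 − $14,581.20 = $106,928.80

$106,928.80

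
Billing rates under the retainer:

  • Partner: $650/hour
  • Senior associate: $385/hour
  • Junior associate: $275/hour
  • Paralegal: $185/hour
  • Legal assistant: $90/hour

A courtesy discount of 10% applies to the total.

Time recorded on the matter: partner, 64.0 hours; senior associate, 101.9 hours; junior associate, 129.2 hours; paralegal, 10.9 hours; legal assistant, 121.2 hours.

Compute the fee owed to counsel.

Partner: 64.0 × $650 = $41,600.00
Senior associate: 101.9 × $385 = $39,231.50
Junior associate: 129.2 × $275 = $35,530.00
Paralegal: 10.9 × $185 = $2,016.50
Legal assistant: 121.2 × $90 = $10,908.00
Subtotal: $129,286.00
Less 10% discount: −$12,928.60
Total: $129,286.00 − $12,928.60 = $116,357.40

$116,357.40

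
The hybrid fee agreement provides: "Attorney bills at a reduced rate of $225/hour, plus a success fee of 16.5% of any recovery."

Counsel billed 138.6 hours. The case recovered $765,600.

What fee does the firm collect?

Hourly: 138.6 × $225 = $31,185.00
Success fee: 16.5% of $765,600 = $126,324.00
Total: $31,185.00 + $126,324.00 = $157,509.00

$157,509.00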